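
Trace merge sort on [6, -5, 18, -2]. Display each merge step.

Divide and conquer:
  Merge [6] + [-5] -> [-5, 6]
  Merge [18] + [-2] -> [-2, 18]
  Merge [-5, 6] + [-2, 18] -> [-5, -2, 6, 18]


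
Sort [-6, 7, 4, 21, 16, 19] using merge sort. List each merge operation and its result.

Divide and conquer:
  Merge [7] + [4] -> [4, 7]
  Merge [-6] + [4, 7] -> [-6, 4, 7]
  Merge [16] + [19] -> [16, 19]
  Merge [21] + [16, 19] -> [16, 19, 21]
  Merge [-6, 4, 7] + [16, 19, 21] -> [-6, 4, 7, 16, 19, 21]


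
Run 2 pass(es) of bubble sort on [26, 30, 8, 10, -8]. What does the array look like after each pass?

After pass 1: [26, 8, 10, -8, 30] (3 swaps)
After pass 2: [8, 10, -8, 26, 30] (3 swaps)
Total swaps: 6


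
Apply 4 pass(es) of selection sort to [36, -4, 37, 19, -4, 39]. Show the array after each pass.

Pass 1: Select minimum -4 at index 1, swap -> [-4, 36, 37, 19, -4, 39]
Pass 2: Select minimum -4 at index 4, swap -> [-4, -4, 37, 19, 36, 39]
Pass 3: Select minimum 19 at index 3, swap -> [-4, -4, 19, 37, 36, 39]
Pass 4: Select minimum 36 at index 4, swap -> [-4, -4, 19, 36, 37, 39]


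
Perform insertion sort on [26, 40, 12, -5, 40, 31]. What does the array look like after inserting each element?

First element 26 is already 'sorted'
Insert 40: shifted 0 elements -> [26, 40, 12, -5, 40, 31]
Insert 12: shifted 2 elements -> [12, 26, 40, -5, 40, 31]
Insert -5: shifted 3 elements -> [-5, 12, 26, 40, 40, 31]
Insert 40: shifted 0 elements -> [-5, 12, 26, 40, 40, 31]
Insert 31: shifted 2 elements -> [-5, 12, 26, 31, 40, 40]


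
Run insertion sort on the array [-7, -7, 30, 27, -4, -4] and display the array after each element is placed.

First element -7 is already 'sorted'
Insert -7: shifted 0 elements -> [-7, -7, 30, 27, -4, -4]
Insert 30: shifted 0 elements -> [-7, -7, 30, 27, -4, -4]
Insert 27: shifted 1 elements -> [-7, -7, 27, 30, -4, -4]
Insert -4: shifted 2 elements -> [-7, -7, -4, 27, 30, -4]
Insert -4: shifted 2 elements -> [-7, -7, -4, -4, 27, 30]


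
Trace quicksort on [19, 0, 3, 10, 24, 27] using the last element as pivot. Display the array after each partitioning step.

Partition 1: pivot=27 at index 5 -> [19, 0, 3, 10, 24, 27]
Partition 2: pivot=24 at index 4 -> [19, 0, 3, 10, 24, 27]
Partition 3: pivot=10 at index 2 -> [0, 3, 10, 19, 24, 27]
Partition 4: pivot=3 at index 1 -> [0, 3, 10, 19, 24, 27]


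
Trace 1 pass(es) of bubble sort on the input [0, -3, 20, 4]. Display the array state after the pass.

After pass 1: [-3, 0, 4, 20] (2 swaps)
Total swaps: 2


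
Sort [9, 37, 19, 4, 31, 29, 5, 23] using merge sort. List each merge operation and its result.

Divide and conquer:
  Merge [9] + [37] -> [9, 37]
  Merge [19] + [4] -> [4, 19]
  Merge [9, 37] + [4, 19] -> [4, 9, 19, 37]
  Merge [31] + [29] -> [29, 31]
  Merge [5] + [23] -> [5, 23]
  Merge [29, 31] + [5, 23] -> [5, 23, 29, 31]
  Merge [4, 9, 19, 37] + [5, 23, 29, 31] -> [4, 5, 9, 19, 23, 29, 31, 37]


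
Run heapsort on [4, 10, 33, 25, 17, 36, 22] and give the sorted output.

Build heap: [36, 25, 33, 10, 17, 4, 22]
Extract 36: [33, 25, 22, 10, 17, 4, 36]
Extract 33: [25, 17, 22, 10, 4, 33, 36]
Extract 25: [22, 17, 4, 10, 25, 33, 36]
Extract 22: [17, 10, 4, 22, 25, 33, 36]
Extract 17: [10, 4, 17, 22, 25, 33, 36]
Extract 10: [4, 10, 17, 22, 25, 33, 36]


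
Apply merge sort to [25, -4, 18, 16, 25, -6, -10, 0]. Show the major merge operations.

Divide and conquer:
  Merge [25] + [-4] -> [-4, 25]
  Merge [18] + [16] -> [16, 18]
  Merge [-4, 25] + [16, 18] -> [-4, 16, 18, 25]
  Merge [25] + [-6] -> [-6, 25]
  Merge [-10] + [0] -> [-10, 0]
  Merge [-6, 25] + [-10, 0] -> [-10, -6, 0, 25]
  Merge [-4, 16, 18, 25] + [-10, -6, 0, 25] -> [-10, -6, -4, 0, 16, 18, 25, 25]


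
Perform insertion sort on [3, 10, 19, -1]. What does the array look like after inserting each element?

First element 3 is already 'sorted'
Insert 10: shifted 0 elements -> [3, 10, 19, -1]
Insert 19: shifted 0 elements -> [3, 10, 19, -1]
Insert -1: shifted 3 elements -> [-1, 3, 10, 19]


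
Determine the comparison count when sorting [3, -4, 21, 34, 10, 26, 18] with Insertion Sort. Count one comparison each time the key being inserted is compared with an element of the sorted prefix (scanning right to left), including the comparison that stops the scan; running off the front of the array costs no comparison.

Insert -4: 3 > -4 (shift), reached front = 1 comparison(s) -> [-4, 3, 21, 34, 10, 26, 18]
Insert 21: 3 <= 21 (stop) = 1 comparison(s) -> [-4, 3, 21, 34, 10, 26, 18]
Insert 34: 21 <= 34 (stop) = 1 comparison(s) -> [-4, 3, 21, 34, 10, 26, 18]
Insert 10: 34 > 10 (shift), 21 > 10 (shift), 3 <= 10 (stop) = 3 comparison(s) -> [-4, 3, 10, 21, 34, 26, 18]
Insert 26: 34 > 26 (shift), 21 <= 26 (stop) = 2 comparison(s) -> [-4, 3, 10, 21, 26, 34, 18]
Insert 18: 34 > 18 (shift), 26 > 18 (shift), 21 > 18 (shift), 10 <= 18 (stop) = 4 comparison(s) -> [-4, 3, 10, 18, 21, 26, 34]
Total comparisons: 1 + 1 + 1 + 3 + 2 + 4 = 12


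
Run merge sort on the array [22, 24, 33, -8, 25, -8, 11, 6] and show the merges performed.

Divide and conquer:
  Merge [22] + [24] -> [22, 24]
  Merge [33] + [-8] -> [-8, 33]
  Merge [22, 24] + [-8, 33] -> [-8, 22, 24, 33]
  Merge [25] + [-8] -> [-8, 25]
  Merge [11] + [6] -> [6, 11]
  Merge [-8, 25] + [6, 11] -> [-8, 6, 11, 25]
  Merge [-8, 22, 24, 33] + [-8, 6, 11, 25] -> [-8, -8, 6, 11, 22, 24, 25, 33]


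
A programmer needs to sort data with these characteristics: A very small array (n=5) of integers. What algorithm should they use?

Best choice: Insertion sort
Reason: For tiny inputs the O(n^2) overhead is negligible and insertion sort has minimal constant factors


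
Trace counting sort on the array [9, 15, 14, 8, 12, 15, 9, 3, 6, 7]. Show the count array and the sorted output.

Count array: [0, 0, 0, 1, 0, 0, 1, 1, 1, 2, 0, 0, 1, 0, 1, 2]
(count[i] = number of elements equal to i)
Cumulative count: [0, 0, 0, 1, 1, 1, 2, 3, 4, 6, 6, 6, 7, 7, 8, 10]
Sorted: [3, 6, 7, 8, 9, 9, 12, 14, 15, 15]


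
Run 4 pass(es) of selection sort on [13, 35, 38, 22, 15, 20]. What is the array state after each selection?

Pass 1: Select minimum 13 at index 0, swap -> [13, 35, 38, 22, 15, 20]
Pass 2: Select minimum 15 at index 4, swap -> [13, 15, 38, 22, 35, 20]
Pass 3: Select minimum 20 at index 5, swap -> [13, 15, 20, 22, 35, 38]
Pass 4: Select minimum 22 at index 3, swap -> [13, 15, 20, 22, 35, 38]


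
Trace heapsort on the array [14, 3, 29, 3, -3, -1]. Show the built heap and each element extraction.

Build heap: [29, 3, 14, 3, -3, -1]
Extract 29: [14, 3, -1, 3, -3, 29]
Extract 14: [3, 3, -1, -3, 14, 29]
Extract 3: [3, -3, -1, 3, 14, 29]
Extract 3: [-1, -3, 3, 3, 14, 29]
Extract -1: [-3, -1, 3, 3, 14, 29]


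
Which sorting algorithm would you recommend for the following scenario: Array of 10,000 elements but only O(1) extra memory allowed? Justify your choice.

Best choice: Heapsort
Reason: Heapsort rearranges the array in place using O(1) auxiliary space and still guarantees O(n log n) time; quicksort partitions in place but needs Theta(log n) stack space for recursion (O(n) in the worst case), and mergesort requires O(n) auxiliary space


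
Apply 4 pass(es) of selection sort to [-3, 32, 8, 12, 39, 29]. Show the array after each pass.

Pass 1: Select minimum -3 at index 0, swap -> [-3, 32, 8, 12, 39, 29]
Pass 2: Select minimum 8 at index 2, swap -> [-3, 8, 32, 12, 39, 29]
Pass 3: Select minimum 12 at index 3, swap -> [-3, 8, 12, 32, 39, 29]
Pass 4: Select minimum 29 at index 5, swap -> [-3, 8, 12, 29, 39, 32]


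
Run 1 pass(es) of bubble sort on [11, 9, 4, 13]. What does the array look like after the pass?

After pass 1: [9, 4, 11, 13] (2 swaps)
Total swaps: 2


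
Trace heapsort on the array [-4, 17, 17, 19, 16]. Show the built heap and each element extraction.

Build heap: [19, 17, 17, -4, 16]
Extract 19: [17, 16, 17, -4, 19]
Extract 17: [17, 16, -4, 17, 19]
Extract 17: [16, -4, 17, 17, 19]
Extract 16: [-4, 16, 17, 17, 19]


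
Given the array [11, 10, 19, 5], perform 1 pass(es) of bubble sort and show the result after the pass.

After pass 1: [10, 11, 5, 19] (2 swaps)
Total swaps: 2


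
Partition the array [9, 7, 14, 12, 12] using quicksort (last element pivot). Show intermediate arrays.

Partition 1: pivot=12 at index 3 -> [9, 7, 12, 12, 14]
Partition 2: pivot=12 at index 2 -> [9, 7, 12, 12, 14]
Partition 3: pivot=7 at index 0 -> [7, 9, 12, 12, 14]


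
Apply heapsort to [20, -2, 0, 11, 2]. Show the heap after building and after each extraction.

Build heap: [20, 11, 0, -2, 2]
Extract 20: [11, 2, 0, -2, 20]
Extract 11: [2, -2, 0, 11, 20]
Extract 2: [0, -2, 2, 11, 20]
Extract 0: [-2, 0, 2, 11, 20]


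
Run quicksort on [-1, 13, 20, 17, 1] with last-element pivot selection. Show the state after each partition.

Partition 1: pivot=1 at index 1 -> [-1, 1, 20, 17, 13]
Partition 2: pivot=13 at index 2 -> [-1, 1, 13, 17, 20]
Partition 3: pivot=20 at index 4 -> [-1, 1, 13, 17, 20]


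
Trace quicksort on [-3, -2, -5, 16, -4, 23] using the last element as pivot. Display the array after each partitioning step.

Partition 1: pivot=23 at index 5 -> [-3, -2, -5, 16, -4, 23]
Partition 2: pivot=-4 at index 1 -> [-5, -4, -3, 16, -2, 23]
Partition 3: pivot=-2 at index 3 -> [-5, -4, -3, -2, 16, 23]


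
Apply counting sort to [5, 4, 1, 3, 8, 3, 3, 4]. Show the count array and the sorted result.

Count array: [0, 1, 0, 3, 2, 1, 0, 0, 1]
(count[i] = number of elements equal to i)
Cumulative count: [0, 1, 1, 4, 6, 7, 7, 7, 8]
Sorted: [1, 3, 3, 3, 4, 4, 5, 8]


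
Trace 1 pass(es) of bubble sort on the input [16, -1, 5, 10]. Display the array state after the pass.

After pass 1: [-1, 5, 10, 16] (3 swaps)
Total swaps: 3


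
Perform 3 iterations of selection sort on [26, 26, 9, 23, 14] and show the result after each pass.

Pass 1: Select minimum 9 at index 2, swap -> [9, 26, 26, 23, 14]
Pass 2: Select minimum 14 at index 4, swap -> [9, 14, 26, 23, 26]
Pass 3: Select minimum 23 at index 3, swap -> [9, 14, 23, 26, 26]


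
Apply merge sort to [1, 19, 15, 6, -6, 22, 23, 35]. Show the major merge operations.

Divide and conquer:
  Merge [1] + [19] -> [1, 19]
  Merge [15] + [6] -> [6, 15]
  Merge [1, 19] + [6, 15] -> [1, 6, 15, 19]
  Merge [-6] + [22] -> [-6, 22]
  Merge [23] + [35] -> [23, 35]
  Merge [-6, 22] + [23, 35] -> [-6, 22, 23, 35]
  Merge [1, 6, 15, 19] + [-6, 22, 23, 35] -> [-6, 1, 6, 15, 19, 22, 23, 35]


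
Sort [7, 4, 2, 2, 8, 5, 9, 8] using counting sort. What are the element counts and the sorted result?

Count array: [0, 0, 2, 0, 1, 1, 0, 1, 2, 1]
(count[i] = number of elements equal to i)
Cumulative count: [0, 0, 2, 2, 3, 4, 4, 5, 7, 8]
Sorted: [2, 2, 4, 5, 7, 8, 8, 9]


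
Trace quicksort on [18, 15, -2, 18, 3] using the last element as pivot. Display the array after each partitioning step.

Partition 1: pivot=3 at index 1 -> [-2, 3, 18, 18, 15]
Partition 2: pivot=15 at index 2 -> [-2, 3, 15, 18, 18]
Partition 3: pivot=18 at index 4 -> [-2, 3, 15, 18, 18]


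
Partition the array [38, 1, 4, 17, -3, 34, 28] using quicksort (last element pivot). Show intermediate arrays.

Partition 1: pivot=28 at index 4 -> [1, 4, 17, -3, 28, 34, 38]
Partition 2: pivot=-3 at index 0 -> [-3, 4, 17, 1, 28, 34, 38]
Partition 3: pivot=1 at index 1 -> [-3, 1, 17, 4, 28, 34, 38]
Partition 4: pivot=4 at index 2 -> [-3, 1, 4, 17, 28, 34, 38]
Partition 5: pivot=38 at index 6 -> [-3, 1, 4, 17, 28, 34, 38]


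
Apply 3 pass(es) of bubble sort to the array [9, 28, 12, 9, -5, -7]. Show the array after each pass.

After pass 1: [9, 12, 9, -5, -7, 28] (4 swaps)
After pass 2: [9, 9, -5, -7, 12, 28] (3 swaps)
After pass 3: [9, -5, -7, 9, 12, 28] (2 swaps)
Total swaps: 9


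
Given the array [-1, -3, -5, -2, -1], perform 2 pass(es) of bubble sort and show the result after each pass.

After pass 1: [-3, -5, -2, -1, -1] (3 swaps)
After pass 2: [-5, -3, -2, -1, -1] (1 swaps)
Total swaps: 4


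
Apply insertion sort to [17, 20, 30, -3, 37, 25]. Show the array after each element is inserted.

First element 17 is already 'sorted'
Insert 20: shifted 0 elements -> [17, 20, 30, -3, 37, 25]
Insert 30: shifted 0 elements -> [17, 20, 30, -3, 37, 25]
Insert -3: shifted 3 elements -> [-3, 17, 20, 30, 37, 25]
Insert 37: shifted 0 elements -> [-3, 17, 20, 30, 37, 25]
Insert 25: shifted 2 elements -> [-3, 17, 20, 25, 30, 37]


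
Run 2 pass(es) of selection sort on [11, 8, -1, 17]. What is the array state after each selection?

Pass 1: Select minimum -1 at index 2, swap -> [-1, 8, 11, 17]
Pass 2: Select minimum 8 at index 1, swap -> [-1, 8, 11, 17]


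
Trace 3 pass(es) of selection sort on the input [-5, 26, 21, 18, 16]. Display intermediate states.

Pass 1: Select minimum -5 at index 0, swap -> [-5, 26, 21, 18, 16]
Pass 2: Select minimum 16 at index 4, swap -> [-5, 16, 21, 18, 26]
Pass 3: Select minimum 18 at index 3, swap -> [-5, 16, 18, 21, 26]


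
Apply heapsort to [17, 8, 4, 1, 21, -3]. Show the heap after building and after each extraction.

Build heap: [21, 17, 4, 1, 8, -3]
Extract 21: [17, 8, 4, 1, -3, 21]
Extract 17: [8, 1, 4, -3, 17, 21]
Extract 8: [4, 1, -3, 8, 17, 21]
Extract 4: [1, -3, 4, 8, 17, 21]
Extract 1: [-3, 1, 4, 8, 17, 21]


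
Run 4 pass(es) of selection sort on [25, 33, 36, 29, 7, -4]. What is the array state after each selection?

Pass 1: Select minimum -4 at index 5, swap -> [-4, 33, 36, 29, 7, 25]
Pass 2: Select minimum 7 at index 4, swap -> [-4, 7, 36, 29, 33, 25]
Pass 3: Select minimum 25 at index 5, swap -> [-4, 7, 25, 29, 33, 36]
Pass 4: Select minimum 29 at index 3, swap -> [-4, 7, 25, 29, 33, 36]


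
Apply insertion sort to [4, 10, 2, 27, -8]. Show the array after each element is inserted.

First element 4 is already 'sorted'
Insert 10: shifted 0 elements -> [4, 10, 2, 27, -8]
Insert 2: shifted 2 elements -> [2, 4, 10, 27, -8]
Insert 27: shifted 0 elements -> [2, 4, 10, 27, -8]
Insert -8: shifted 4 elements -> [-8, 2, 4, 10, 27]


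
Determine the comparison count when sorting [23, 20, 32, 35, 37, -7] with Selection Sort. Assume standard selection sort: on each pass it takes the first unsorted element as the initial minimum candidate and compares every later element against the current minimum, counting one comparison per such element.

Pass 1: scan indices 1..5 for the minimum = 5 comparison(s); min is -7, place at index 0 -> [-7, 20, 32, 35, 37, 23]
Pass 2: scan indices 2..5 for the minimum = 4 comparison(s); min is 20, place at index 1 -> [-7, 20, 32, 35, 37, 23]
Pass 3: scan indices 3..5 for the minimum = 3 comparison(s); min is 23, place at index 2 -> [-7, 20, 23, 35, 37, 32]
Pass 4: scan indices 4..5 for the minimum = 2 comparison(s); min is 32, place at index 3 -> [-7, 20, 23, 32, 37, 35]
Pass 5: scan indices 5..5 for the minimum = 1 comparison(s); min is 35, place at index 4 -> [-7, 20, 23, 32, 35, 37]
Selection sort always scans the whole unsorted suffix, so the count is (n-1) + (n-2) + ... + 1 = n(n-1)/2 = 6*5/2 = 15 regardless of the input order.
Total comparisons: 5 + 4 + 3 + 2 + 1 = 15


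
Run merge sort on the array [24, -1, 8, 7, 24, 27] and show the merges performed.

Divide and conquer:
  Merge [-1] + [8] -> [-1, 8]
  Merge [24] + [-1, 8] -> [-1, 8, 24]
  Merge [24] + [27] -> [24, 27]
  Merge [7] + [24, 27] -> [7, 24, 27]
  Merge [-1, 8, 24] + [7, 24, 27] -> [-1, 7, 8, 24, 24, 27]


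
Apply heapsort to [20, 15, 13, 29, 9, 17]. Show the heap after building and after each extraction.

Build heap: [29, 20, 17, 15, 9, 13]
Extract 29: [20, 15, 17, 13, 9, 29]
Extract 20: [17, 15, 9, 13, 20, 29]
Extract 17: [15, 13, 9, 17, 20, 29]
Extract 15: [13, 9, 15, 17, 20, 29]
Extract 13: [9, 13, 15, 17, 20, 29]


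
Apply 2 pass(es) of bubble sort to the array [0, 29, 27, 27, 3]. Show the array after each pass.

After pass 1: [0, 27, 27, 3, 29] (3 swaps)
After pass 2: [0, 27, 3, 27, 29] (1 swaps)
Total swaps: 4


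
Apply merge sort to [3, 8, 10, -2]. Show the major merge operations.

Divide and conquer:
  Merge [3] + [8] -> [3, 8]
  Merge [10] + [-2] -> [-2, 10]
  Merge [3, 8] + [-2, 10] -> [-2, 3, 8, 10]


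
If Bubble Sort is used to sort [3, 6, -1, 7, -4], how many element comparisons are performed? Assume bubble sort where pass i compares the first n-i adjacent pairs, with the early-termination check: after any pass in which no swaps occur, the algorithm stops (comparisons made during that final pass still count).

Pass 1: compare adjacent pairs (0,1)..(3,4) = 4 comparison(s), 2 swap(s) -> [3, -1, 6, -4, 7]
Pass 2: compare adjacent pairs (0,1)..(2,3) = 3 comparison(s), 2 swap(s) -> [-1, 3, -4, 6, 7]
Pass 3: compare adjacent pairs (0,1)..(1,2) = 2 comparison(s), 1 swap(s) -> [-1, -4, 3, 6, 7]
Pass 4: compare adjacent pairs (0,1)..(0,1) = 1 comparison(s), 1 swap(s) -> [-4, -1, 3, 6, 7]
Every pass made at least one swap, so all n-1 passes run.
Total comparisons: 4 + 3 + 2 + 1 = 10


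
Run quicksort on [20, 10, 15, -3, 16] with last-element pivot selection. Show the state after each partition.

Partition 1: pivot=16 at index 3 -> [10, 15, -3, 16, 20]
Partition 2: pivot=-3 at index 0 -> [-3, 15, 10, 16, 20]
Partition 3: pivot=10 at index 1 -> [-3, 10, 15, 16, 20]


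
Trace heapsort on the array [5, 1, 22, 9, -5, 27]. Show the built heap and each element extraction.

Build heap: [27, 9, 22, 1, -5, 5]
Extract 27: [22, 9, 5, 1, -5, 27]
Extract 22: [9, 1, 5, -5, 22, 27]
Extract 9: [5, 1, -5, 9, 22, 27]
Extract 5: [1, -5, 5, 9, 22, 27]
Extract 1: [-5, 1, 5, 9, 22, 27]


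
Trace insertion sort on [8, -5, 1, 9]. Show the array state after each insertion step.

First element 8 is already 'sorted'
Insert -5: shifted 1 elements -> [-5, 8, 1, 9]
Insert 1: shifted 1 elements -> [-5, 1, 8, 9]
Insert 9: shifted 0 elements -> [-5, 1, 8, 9]


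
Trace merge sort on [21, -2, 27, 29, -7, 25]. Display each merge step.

Divide and conquer:
  Merge [-2] + [27] -> [-2, 27]
  Merge [21] + [-2, 27] -> [-2, 21, 27]
  Merge [-7] + [25] -> [-7, 25]
  Merge [29] + [-7, 25] -> [-7, 25, 29]
  Merge [-2, 21, 27] + [-7, 25, 29] -> [-7, -2, 21, 25, 27, 29]


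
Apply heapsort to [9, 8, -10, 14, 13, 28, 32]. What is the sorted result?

Build heap: [32, 14, 28, 8, 13, 9, -10]
Extract 32: [28, 14, 9, 8, 13, -10, 32]
Extract 28: [14, 13, 9, 8, -10, 28, 32]
Extract 14: [13, 8, 9, -10, 14, 28, 32]
Extract 13: [9, 8, -10, 13, 14, 28, 32]
Extract 9: [8, -10, 9, 13, 14, 28, 32]
Extract 8: [-10, 8, 9, 13, 14, 28, 32]


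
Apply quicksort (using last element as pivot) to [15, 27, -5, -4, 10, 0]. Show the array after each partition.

Partition 1: pivot=0 at index 2 -> [-5, -4, 0, 27, 10, 15]
Partition 2: pivot=-4 at index 1 -> [-5, -4, 0, 27, 10, 15]
Partition 3: pivot=15 at index 4 -> [-5, -4, 0, 10, 15, 27]


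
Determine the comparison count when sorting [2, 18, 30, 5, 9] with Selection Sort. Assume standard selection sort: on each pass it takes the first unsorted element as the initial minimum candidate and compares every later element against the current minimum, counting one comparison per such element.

Pass 1: scan indices 1..4 for the minimum = 4 comparison(s); min is 2, place at index 0 -> [2, 18, 30, 5, 9]
Pass 2: scan indices 2..4 for the minimum = 3 comparison(s); min is 5, place at index 1 -> [2, 5, 30, 18, 9]
Pass 3: scan indices 3..4 for the minimum = 2 comparison(s); min is 9, place at index 2 -> [2, 5, 9, 18, 30]
Pass 4: scan indices 4..4 for the minimum = 1 comparison(s); min is 18, place at index 3 -> [2, 5, 9, 18, 30]
Selection sort always scans the whole unsorted suffix, so the count is (n-1) + (n-2) + ... + 1 = n(n-1)/2 = 5*4/2 = 10 regardless of the input order.
Total comparisons: 4 + 3 + 2 + 1 = 10


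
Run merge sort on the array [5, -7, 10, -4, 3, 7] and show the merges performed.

Divide and conquer:
  Merge [-7] + [10] -> [-7, 10]
  Merge [5] + [-7, 10] -> [-7, 5, 10]
  Merge [3] + [7] -> [3, 7]
  Merge [-4] + [3, 7] -> [-4, 3, 7]
  Merge [-7, 5, 10] + [-4, 3, 7] -> [-7, -4, 3, 5, 7, 10]


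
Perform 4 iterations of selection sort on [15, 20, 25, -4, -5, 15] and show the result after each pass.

Pass 1: Select minimum -5 at index 4, swap -> [-5, 20, 25, -4, 15, 15]
Pass 2: Select minimum -4 at index 3, swap -> [-5, -4, 25, 20, 15, 15]
Pass 3: Select minimum 15 at index 4, swap -> [-5, -4, 15, 20, 25, 15]
Pass 4: Select minimum 15 at index 5, swap -> [-5, -4, 15, 15, 25, 20]


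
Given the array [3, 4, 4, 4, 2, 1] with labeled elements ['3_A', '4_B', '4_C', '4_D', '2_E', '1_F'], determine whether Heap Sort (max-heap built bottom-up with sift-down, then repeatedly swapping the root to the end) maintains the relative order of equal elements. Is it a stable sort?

Trace Heap Sort on the labeled array (the key is the number; the letter only tracks identity):
  Build max-heap: [4_B, 4_D, 4_C, 3_A, 2_E, 1_F]
  Swap root 4_B to index 5, re-heapify first 5 -> [4_D, 3_A, 4_C, 1_F, 2_E, 4_B]
  Swap root 4_D to index 4, re-heapify first 4 -> [4_C, 3_A, 2_E, 1_F, 4_D, 4_B]
  Swap root 4_C to index 3, re-heapify first 3 -> [3_A, 1_F, 2_E, 4_C, 4_D, 4_B]
  Swap root 3_A to index 2, re-heapify first 2 -> [2_E, 1_F, 3_A, 4_C, 4_D, 4_B]
  Swap root 2_E to index 1, re-heapify first 1 -> [1_F, 2_E, 3_A, 4_C, 4_D, 4_B]
Final order: [1_F, 2_E, 3_A, 4_C, 4_D, 4_B]
Equal keys:
  value 4: originally 4_B, 4_C, 4_D; after sorting 4_C, 4_D, 4_B -> order changed
Equal keys were reordered, so Heap Sort is not stable: heap construction and root-to-end swaps move elements without regard to the original order of equal keys. (One such input is enough; an unstable sort may happen to preserve order on other inputs, but it gives no guarantee.)
Answer: Not stable


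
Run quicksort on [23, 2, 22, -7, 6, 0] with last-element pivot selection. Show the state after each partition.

Partition 1: pivot=0 at index 1 -> [-7, 0, 22, 23, 6, 2]
Partition 2: pivot=2 at index 2 -> [-7, 0, 2, 23, 6, 22]
Partition 3: pivot=22 at index 4 -> [-7, 0, 2, 6, 22, 23]


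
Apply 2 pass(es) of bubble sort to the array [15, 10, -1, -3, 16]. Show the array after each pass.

After pass 1: [10, -1, -3, 15, 16] (3 swaps)
After pass 2: [-1, -3, 10, 15, 16] (2 swaps)
Total swaps: 5


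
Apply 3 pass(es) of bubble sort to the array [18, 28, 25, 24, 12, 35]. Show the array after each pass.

After pass 1: [18, 25, 24, 12, 28, 35] (3 swaps)
After pass 2: [18, 24, 12, 25, 28, 35] (2 swaps)
After pass 3: [18, 12, 24, 25, 28, 35] (1 swaps)
Total swaps: 6


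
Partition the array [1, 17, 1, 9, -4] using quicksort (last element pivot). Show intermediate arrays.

Partition 1: pivot=-4 at index 0 -> [-4, 17, 1, 9, 1]
Partition 2: pivot=1 at index 2 -> [-4, 1, 1, 9, 17]
Partition 3: pivot=17 at index 4 -> [-4, 1, 1, 9, 17]


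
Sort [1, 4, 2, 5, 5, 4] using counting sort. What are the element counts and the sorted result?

Count array: [0, 1, 1, 0, 2, 2]
(count[i] = number of elements equal to i)
Cumulative count: [0, 1, 2, 2, 4, 6]
Sorted: [1, 2, 4, 4, 5, 5]


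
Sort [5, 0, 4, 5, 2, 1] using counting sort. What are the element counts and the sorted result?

Count array: [1, 1, 1, 0, 1, 2]
(count[i] = number of elements equal to i)
Cumulative count: [1, 2, 3, 3, 4, 6]
Sorted: [0, 1, 2, 4, 5, 5]


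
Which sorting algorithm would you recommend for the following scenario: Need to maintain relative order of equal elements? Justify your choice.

Best choice: Merge sort or Insertion sort
Reason: Both are stable; quicksort and heapsort are not stable


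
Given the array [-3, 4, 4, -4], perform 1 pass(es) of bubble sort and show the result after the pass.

After pass 1: [-3, 4, -4, 4] (1 swaps)
Total swaps: 1


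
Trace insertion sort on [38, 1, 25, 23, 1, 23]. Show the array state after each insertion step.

First element 38 is already 'sorted'
Insert 1: shifted 1 elements -> [1, 38, 25, 23, 1, 23]
Insert 25: shifted 1 elements -> [1, 25, 38, 23, 1, 23]
Insert 23: shifted 2 elements -> [1, 23, 25, 38, 1, 23]
Insert 1: shifted 3 elements -> [1, 1, 23, 25, 38, 23]
Insert 23: shifted 2 elements -> [1, 1, 23, 23, 25, 38]


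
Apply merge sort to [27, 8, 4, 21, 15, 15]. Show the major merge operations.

Divide and conquer:
  Merge [8] + [4] -> [4, 8]
  Merge [27] + [4, 8] -> [4, 8, 27]
  Merge [15] + [15] -> [15, 15]
  Merge [21] + [15, 15] -> [15, 15, 21]
  Merge [4, 8, 27] + [15, 15, 21] -> [4, 8, 15, 15, 21, 27]


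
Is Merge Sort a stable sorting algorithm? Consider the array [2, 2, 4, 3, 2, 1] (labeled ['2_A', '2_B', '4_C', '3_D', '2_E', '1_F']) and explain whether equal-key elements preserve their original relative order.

Trace Merge Sort on the labeled array (the key is the number; the letter only tracks identity):
  Merge [2_B] + [4_C] -> [2_B, 4_C]
  Merge [2_A] + [2_B, 4_C] -> [2_A, 2_B, 4_C]
  Merge [2_E] + [1_F] -> [1_F, 2_E]
  Merge [3_D] + [1_F, 2_E] -> [1_F, 2_E, 3_D]
  Merge [2_A, 2_B, 4_C] + [1_F, 2_E, 3_D] -> [1_F, 2_A, 2_B, 2_E, 3_D, 4_C]
Final order: [1_F, 2_A, 2_B, 2_E, 3_D, 4_C]
Equal keys:
  value 2: originally 2_A, 2_B, 2_E; after sorting 2_A, 2_B, 2_E -> order preserved
All equal keys kept their original relative order. Merge Sort is stable: when the heads of the two halves are equal the merge takes from the left half first.
Answer: Stable


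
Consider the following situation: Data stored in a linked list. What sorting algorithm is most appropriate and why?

Best choice: Merge sort
Reason: Merge sort doesn't require random access; can be done in O(1) extra space for linked lists


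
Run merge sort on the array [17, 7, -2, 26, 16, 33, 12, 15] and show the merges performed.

Divide and conquer:
  Merge [17] + [7] -> [7, 17]
  Merge [-2] + [26] -> [-2, 26]
  Merge [7, 17] + [-2, 26] -> [-2, 7, 17, 26]
  Merge [16] + [33] -> [16, 33]
  Merge [12] + [15] -> [12, 15]
  Merge [16, 33] + [12, 15] -> [12, 15, 16, 33]
  Merge [-2, 7, 17, 26] + [12, 15, 16, 33] -> [-2, 7, 12, 15, 16, 17, 26, 33]


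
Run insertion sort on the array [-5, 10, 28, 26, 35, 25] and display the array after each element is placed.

First element -5 is already 'sorted'
Insert 10: shifted 0 elements -> [-5, 10, 28, 26, 35, 25]
Insert 28: shifted 0 elements -> [-5, 10, 28, 26, 35, 25]
Insert 26: shifted 1 elements -> [-5, 10, 26, 28, 35, 25]
Insert 35: shifted 0 elements -> [-5, 10, 26, 28, 35, 25]
Insert 25: shifted 3 elements -> [-5, 10, 25, 26, 28, 35]


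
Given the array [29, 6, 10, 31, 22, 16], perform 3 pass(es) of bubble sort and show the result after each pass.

After pass 1: [6, 10, 29, 22, 16, 31] (4 swaps)
After pass 2: [6, 10, 22, 16, 29, 31] (2 swaps)
After pass 3: [6, 10, 16, 22, 29, 31] (1 swaps)
Total swaps: 7


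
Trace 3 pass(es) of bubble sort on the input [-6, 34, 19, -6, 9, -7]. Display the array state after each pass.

After pass 1: [-6, 19, -6, 9, -7, 34] (4 swaps)
After pass 2: [-6, -6, 9, -7, 19, 34] (3 swaps)
After pass 3: [-6, -6, -7, 9, 19, 34] (1 swaps)
Total swaps: 8


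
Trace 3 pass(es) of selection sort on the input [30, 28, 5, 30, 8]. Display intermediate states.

Pass 1: Select minimum 5 at index 2, swap -> [5, 28, 30, 30, 8]
Pass 2: Select minimum 8 at index 4, swap -> [5, 8, 30, 30, 28]
Pass 3: Select minimum 28 at index 4, swap -> [5, 8, 28, 30, 30]


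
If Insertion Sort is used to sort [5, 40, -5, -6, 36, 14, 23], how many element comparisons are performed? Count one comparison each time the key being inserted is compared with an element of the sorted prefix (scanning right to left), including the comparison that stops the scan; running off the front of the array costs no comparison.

Insert 40: 5 <= 40 (stop) = 1 comparison(s) -> [5, 40, -5, -6, 36, 14, 23]
Insert -5: 40 > -5 (shift), 5 > -5 (shift), reached front = 2 comparison(s) -> [-5, 5, 40, -6, 36, 14, 23]
Insert -6: 40 > -6 (shift), 5 > -6 (shift), -5 > -6 (shift), reached front = 3 comparison(s) -> [-6, -5, 5, 40, 36, 14, 23]
Insert 36: 40 > 36 (shift), 5 <= 36 (stop) = 2 comparison(s) -> [-6, -5, 5, 36, 40, 14, 23]
Insert 14: 40 > 14 (shift), 36 > 14 (shift), 5 <= 14 (stop) = 3 comparison(s) -> [-6, -5, 5, 14, 36, 40, 23]
Insert 23: 40 > 23 (shift), 36 > 23 (shift), 14 <= 23 (stop) = 3 comparison(s) -> [-6, -5, 5, 14, 23, 36, 40]
Total comparisons: 1 + 2 + 3 + 2 + 3 + 3 = 14


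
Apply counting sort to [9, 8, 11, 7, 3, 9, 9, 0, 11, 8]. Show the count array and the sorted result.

Count array: [1, 0, 0, 1, 0, 0, 0, 1, 2, 3, 0, 2]
(count[i] = number of elements equal to i)
Cumulative count: [1, 1, 1, 2, 2, 2, 2, 3, 5, 8, 8, 10]
Sorted: [0, 3, 7, 8, 8, 9, 9, 9, 11, 11]


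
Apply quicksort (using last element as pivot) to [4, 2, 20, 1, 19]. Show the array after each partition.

Partition 1: pivot=19 at index 3 -> [4, 2, 1, 19, 20]
Partition 2: pivot=1 at index 0 -> [1, 2, 4, 19, 20]
Partition 3: pivot=4 at index 2 -> [1, 2, 4, 19, 20]


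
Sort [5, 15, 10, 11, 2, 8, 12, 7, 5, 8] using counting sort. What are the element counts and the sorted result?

Count array: [0, 0, 1, 0, 0, 2, 0, 1, 2, 0, 1, 1, 1, 0, 0, 1]
(count[i] = number of elements equal to i)
Cumulative count: [0, 0, 1, 1, 1, 3, 3, 4, 6, 6, 7, 8, 9, 9, 9, 10]
Sorted: [2, 5, 5, 7, 8, 8, 10, 11, 12, 15]


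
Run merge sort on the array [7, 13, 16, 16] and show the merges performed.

Divide and conquer:
  Merge [7] + [13] -> [7, 13]
  Merge [16] + [16] -> [16, 16]
  Merge [7, 13] + [16, 16] -> [7, 13, 16, 16]


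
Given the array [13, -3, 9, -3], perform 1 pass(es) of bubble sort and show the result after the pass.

After pass 1: [-3, 9, -3, 13] (3 swaps)
Total swaps: 3


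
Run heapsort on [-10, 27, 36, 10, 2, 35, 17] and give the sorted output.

Build heap: [36, 27, 35, 10, 2, -10, 17]
Extract 36: [35, 27, 17, 10, 2, -10, 36]
Extract 35: [27, 10, 17, -10, 2, 35, 36]
Extract 27: [17, 10, 2, -10, 27, 35, 36]
Extract 17: [10, -10, 2, 17, 27, 35, 36]
Extract 10: [2, -10, 10, 17, 27, 35, 36]
Extract 2: [-10, 2, 10, 17, 27, 35, 36]


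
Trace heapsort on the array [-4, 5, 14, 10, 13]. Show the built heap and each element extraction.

Build heap: [14, 13, -4, 10, 5]
Extract 14: [13, 10, -4, 5, 14]
Extract 13: [10, 5, -4, 13, 14]
Extract 10: [5, -4, 10, 13, 14]
Extract 5: [-4, 5, 10, 13, 14]


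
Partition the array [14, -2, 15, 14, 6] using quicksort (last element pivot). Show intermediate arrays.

Partition 1: pivot=6 at index 1 -> [-2, 6, 15, 14, 14]
Partition 2: pivot=14 at index 3 -> [-2, 6, 14, 14, 15]


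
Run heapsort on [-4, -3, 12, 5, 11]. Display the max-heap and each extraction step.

Build heap: [12, 11, -4, 5, -3]
Extract 12: [11, 5, -4, -3, 12]
Extract 11: [5, -3, -4, 11, 12]
Extract 5: [-3, -4, 5, 11, 12]
Extract -3: [-4, -3, 5, 11, 12]


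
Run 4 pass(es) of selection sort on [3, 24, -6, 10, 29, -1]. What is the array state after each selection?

Pass 1: Select minimum -6 at index 2, swap -> [-6, 24, 3, 10, 29, -1]
Pass 2: Select minimum -1 at index 5, swap -> [-6, -1, 3, 10, 29, 24]
Pass 3: Select minimum 3 at index 2, swap -> [-6, -1, 3, 10, 29, 24]
Pass 4: Select minimum 10 at index 3, swap -> [-6, -1, 3, 10, 29, 24]


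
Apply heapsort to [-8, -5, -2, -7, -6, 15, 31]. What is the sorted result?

Build heap: [31, -5, 15, -7, -6, -8, -2]
Extract 31: [15, -5, -2, -7, -6, -8, 31]
Extract 15: [-2, -5, -8, -7, -6, 15, 31]
Extract -2: [-5, -6, -8, -7, -2, 15, 31]
Extract -5: [-6, -7, -8, -5, -2, 15, 31]
Extract -6: [-7, -8, -6, -5, -2, 15, 31]
Extract -7: [-8, -7, -6, -5, -2, 15, 31]


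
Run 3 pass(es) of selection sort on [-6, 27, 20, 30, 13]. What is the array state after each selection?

Pass 1: Select minimum -6 at index 0, swap -> [-6, 27, 20, 30, 13]
Pass 2: Select minimum 13 at index 4, swap -> [-6, 13, 20, 30, 27]
Pass 3: Select minimum 20 at index 2, swap -> [-6, 13, 20, 30, 27]


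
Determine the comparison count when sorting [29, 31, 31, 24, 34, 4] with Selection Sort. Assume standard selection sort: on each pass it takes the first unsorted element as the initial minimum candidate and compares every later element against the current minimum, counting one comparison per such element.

Pass 1: scan indices 1..5 for the minimum = 5 comparison(s); min is 4, place at index 0 -> [4, 31, 31, 24, 34, 29]
Pass 2: scan indices 2..5 for the minimum = 4 comparison(s); min is 24, place at index 1 -> [4, 24, 31, 31, 34, 29]
Pass 3: scan indices 3..5 for the minimum = 3 comparison(s); min is 29, place at index 2 -> [4, 24, 29, 31, 34, 31]
Pass 4: scan indices 4..5 for the minimum = 2 comparison(s); min is 31, place at index 3 -> [4, 24, 29, 31, 34, 31]
Pass 5: scan indices 5..5 for the minimum = 1 comparison(s); min is 31, place at index 4 -> [4, 24, 29, 31, 31, 34]
Selection sort always scans the whole unsorted suffix, so the count is (n-1) + (n-2) + ... + 1 = n(n-1)/2 = 6*5/2 = 15 regardless of the input order.
Total comparisons: 5 + 4 + 3 + 2 + 1 = 15


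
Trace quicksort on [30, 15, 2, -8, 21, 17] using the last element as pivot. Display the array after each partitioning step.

Partition 1: pivot=17 at index 3 -> [15, 2, -8, 17, 21, 30]
Partition 2: pivot=-8 at index 0 -> [-8, 2, 15, 17, 21, 30]
Partition 3: pivot=15 at index 2 -> [-8, 2, 15, 17, 21, 30]
Partition 4: pivot=30 at index 5 -> [-8, 2, 15, 17, 21, 30]


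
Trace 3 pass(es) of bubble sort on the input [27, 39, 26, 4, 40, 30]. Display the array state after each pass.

After pass 1: [27, 26, 4, 39, 30, 40] (3 swaps)
After pass 2: [26, 4, 27, 30, 39, 40] (3 swaps)
After pass 3: [4, 26, 27, 30, 39, 40] (1 swaps)
Total swaps: 7


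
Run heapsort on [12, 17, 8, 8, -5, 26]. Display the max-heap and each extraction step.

Build heap: [26, 17, 12, 8, -5, 8]
Extract 26: [17, 8, 12, 8, -5, 26]
Extract 17: [12, 8, -5, 8, 17, 26]
Extract 12: [8, 8, -5, 12, 17, 26]
Extract 8: [8, -5, 8, 12, 17, 26]
Extract 8: [-5, 8, 8, 12, 17, 26]


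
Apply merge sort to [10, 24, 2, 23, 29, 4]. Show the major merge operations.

Divide and conquer:
  Merge [24] + [2] -> [2, 24]
  Merge [10] + [2, 24] -> [2, 10, 24]
  Merge [29] + [4] -> [4, 29]
  Merge [23] + [4, 29] -> [4, 23, 29]
  Merge [2, 10, 24] + [4, 23, 29] -> [2, 4, 10, 23, 24, 29]


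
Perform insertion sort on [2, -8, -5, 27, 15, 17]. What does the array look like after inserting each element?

First element 2 is already 'sorted'
Insert -8: shifted 1 elements -> [-8, 2, -5, 27, 15, 17]
Insert -5: shifted 1 elements -> [-8, -5, 2, 27, 15, 17]
Insert 27: shifted 0 elements -> [-8, -5, 2, 27, 15, 17]
Insert 15: shifted 1 elements -> [-8, -5, 2, 15, 27, 17]
Insert 17: shifted 1 elements -> [-8, -5, 2, 15, 17, 27]


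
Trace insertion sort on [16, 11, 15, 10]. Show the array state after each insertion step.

First element 16 is already 'sorted'
Insert 11: shifted 1 elements -> [11, 16, 15, 10]
Insert 15: shifted 1 elements -> [11, 15, 16, 10]
Insert 10: shifted 3 elements -> [10, 11, 15, 16]


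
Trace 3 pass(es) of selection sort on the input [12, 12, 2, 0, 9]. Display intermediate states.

Pass 1: Select minimum 0 at index 3, swap -> [0, 12, 2, 12, 9]
Pass 2: Select minimum 2 at index 2, swap -> [0, 2, 12, 12, 9]
Pass 3: Select minimum 9 at index 4, swap -> [0, 2, 9, 12, 12]


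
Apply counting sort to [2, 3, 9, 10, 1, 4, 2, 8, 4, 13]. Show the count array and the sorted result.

Count array: [0, 1, 2, 1, 2, 0, 0, 0, 1, 1, 1, 0, 0, 1]
(count[i] = number of elements equal to i)
Cumulative count: [0, 1, 3, 4, 6, 6, 6, 6, 7, 8, 9, 9, 9, 10]
Sorted: [1, 2, 2, 3, 4, 4, 8, 9, 10, 13]


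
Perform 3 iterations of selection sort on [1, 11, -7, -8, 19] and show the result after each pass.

Pass 1: Select minimum -8 at index 3, swap -> [-8, 11, -7, 1, 19]
Pass 2: Select minimum -7 at index 2, swap -> [-8, -7, 11, 1, 19]
Pass 3: Select minimum 1 at index 3, swap -> [-8, -7, 1, 11, 19]


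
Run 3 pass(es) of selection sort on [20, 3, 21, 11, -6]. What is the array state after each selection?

Pass 1: Select minimum -6 at index 4, swap -> [-6, 3, 21, 11, 20]
Pass 2: Select minimum 3 at index 1, swap -> [-6, 3, 21, 11, 20]
Pass 3: Select minimum 11 at index 3, swap -> [-6, 3, 11, 21, 20]


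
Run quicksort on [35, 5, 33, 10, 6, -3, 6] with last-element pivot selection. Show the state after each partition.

Partition 1: pivot=6 at index 3 -> [5, 6, -3, 6, 35, 33, 10]
Partition 2: pivot=-3 at index 0 -> [-3, 6, 5, 6, 35, 33, 10]
Partition 3: pivot=5 at index 1 -> [-3, 5, 6, 6, 35, 33, 10]
Partition 4: pivot=10 at index 4 -> [-3, 5, 6, 6, 10, 33, 35]
Partition 5: pivot=35 at index 6 -> [-3, 5, 6, 6, 10, 33, 35]


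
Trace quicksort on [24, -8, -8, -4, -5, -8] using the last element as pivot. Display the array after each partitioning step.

Partition 1: pivot=-8 at index 2 -> [-8, -8, -8, -4, -5, 24]
Partition 2: pivot=-8 at index 1 -> [-8, -8, -8, -4, -5, 24]
Partition 3: pivot=24 at index 5 -> [-8, -8, -8, -4, -5, 24]
Partition 4: pivot=-5 at index 3 -> [-8, -8, -8, -5, -4, 24]


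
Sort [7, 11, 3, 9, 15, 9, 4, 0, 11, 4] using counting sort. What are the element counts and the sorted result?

Count array: [1, 0, 0, 1, 2, 0, 0, 1, 0, 2, 0, 2, 0, 0, 0, 1]
(count[i] = number of elements equal to i)
Cumulative count: [1, 1, 1, 2, 4, 4, 4, 5, 5, 7, 7, 9, 9, 9, 9, 10]
Sorted: [0, 3, 4, 4, 7, 9, 9, 11, 11, 15]


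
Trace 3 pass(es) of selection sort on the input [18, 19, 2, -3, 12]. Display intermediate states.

Pass 1: Select minimum -3 at index 3, swap -> [-3, 19, 2, 18, 12]
Pass 2: Select minimum 2 at index 2, swap -> [-3, 2, 19, 18, 12]
Pass 3: Select minimum 12 at index 4, swap -> [-3, 2, 12, 18, 19]


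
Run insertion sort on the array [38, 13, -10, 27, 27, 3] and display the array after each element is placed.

First element 38 is already 'sorted'
Insert 13: shifted 1 elements -> [13, 38, -10, 27, 27, 3]
Insert -10: shifted 2 elements -> [-10, 13, 38, 27, 27, 3]
Insert 27: shifted 1 elements -> [-10, 13, 27, 38, 27, 3]
Insert 27: shifted 1 elements -> [-10, 13, 27, 27, 38, 3]
Insert 3: shifted 4 elements -> [-10, 3, 13, 27, 27, 38]


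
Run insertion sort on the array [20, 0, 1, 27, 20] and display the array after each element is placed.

First element 20 is already 'sorted'
Insert 0: shifted 1 elements -> [0, 20, 1, 27, 20]
Insert 1: shifted 1 elements -> [0, 1, 20, 27, 20]
Insert 27: shifted 0 elements -> [0, 1, 20, 27, 20]
Insert 20: shifted 1 elements -> [0, 1, 20, 20, 27]


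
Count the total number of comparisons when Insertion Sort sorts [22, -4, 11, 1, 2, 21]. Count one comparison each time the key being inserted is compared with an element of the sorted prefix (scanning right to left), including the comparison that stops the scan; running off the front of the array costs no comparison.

Insert -4: 22 > -4 (shift), reached front = 1 comparison(s) -> [-4, 22, 11, 1, 2, 21]
Insert 11: 22 > 11 (shift), -4 <= 11 (stop) = 2 comparison(s) -> [-4, 11, 22, 1, 2, 21]
Insert 1: 22 > 1 (shift), 11 > 1 (shift), -4 <= 1 (stop) = 3 comparison(s) -> [-4, 1, 11, 22, 2, 21]
Insert 2: 22 > 2 (shift), 11 > 2 (shift), 1 <= 2 (stop) = 3 comparison(s) -> [-4, 1, 2, 11, 22, 21]
Insert 21: 22 > 21 (shift), 11 <= 21 (stop) = 2 comparison(s) -> [-4, 1, 2, 11, 21, 22]
Total comparisons: 1 + 2 + 3 + 3 + 2 = 11


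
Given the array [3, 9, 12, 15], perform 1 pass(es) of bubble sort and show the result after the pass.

After pass 1: [3, 9, 12, 15] (0 swaps)
Total swaps: 0


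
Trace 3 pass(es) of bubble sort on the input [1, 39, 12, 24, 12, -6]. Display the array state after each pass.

After pass 1: [1, 12, 24, 12, -6, 39] (4 swaps)
After pass 2: [1, 12, 12, -6, 24, 39] (2 swaps)
After pass 3: [1, 12, -6, 12, 24, 39] (1 swaps)
Total swaps: 7


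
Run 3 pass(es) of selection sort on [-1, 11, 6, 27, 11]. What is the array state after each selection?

Pass 1: Select minimum -1 at index 0, swap -> [-1, 11, 6, 27, 11]
Pass 2: Select minimum 6 at index 2, swap -> [-1, 6, 11, 27, 11]
Pass 3: Select minimum 11 at index 2, swap -> [-1, 6, 11, 27, 11]


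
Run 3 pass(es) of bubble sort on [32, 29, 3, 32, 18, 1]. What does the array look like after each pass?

After pass 1: [29, 3, 32, 18, 1, 32] (4 swaps)
After pass 2: [3, 29, 18, 1, 32, 32] (3 swaps)
After pass 3: [3, 18, 1, 29, 32, 32] (2 swaps)
Total swaps: 9
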